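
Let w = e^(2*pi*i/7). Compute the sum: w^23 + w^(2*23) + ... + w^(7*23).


Step 1: The sum sum_{j=1}^{n} w^(k*j) equals n if n | k, else 0.
Step 2: Here n = 7, k = 23
Step 3: Does n divide k? 7 | 23 -> False
Step 4: Sum = 0

0


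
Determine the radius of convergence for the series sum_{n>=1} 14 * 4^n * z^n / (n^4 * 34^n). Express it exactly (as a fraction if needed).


Step 1: General term a_n = 14 * 4^n / (n^4 * 34^n)
Step 2: By the root test, |a_n|^(1/n) = 14^(1/n) * 4 / (n^(4/n) * 34) -> 4/34 as n -> infinity (since 14^(1/n) -> 1 and n^(4/n) -> 1)
Step 3: R = 1/lim|a_n|^(1/n) = 34/4 = 17/2

17/2


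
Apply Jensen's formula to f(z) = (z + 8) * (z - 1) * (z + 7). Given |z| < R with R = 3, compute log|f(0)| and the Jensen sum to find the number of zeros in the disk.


Jensen's formula: (1/2pi)*integral log|f(Re^it)|dt = log|f(0)| + sum_{|a_k|<R} log(R/|a_k|)
Step 1: f(0) = 8 * (-1) * 7 = -56
Step 2: log|f(0)| = log|-8| + log|1| + log|-7| = 4.0254
Step 3: Zeros inside |z| < 3: 1
Step 4: Jensen sum = log(3/1) = 1.0986
Step 5: n(R) = number of terms in the Jensen sum = count of zeros inside |z| < 3 = 1

1


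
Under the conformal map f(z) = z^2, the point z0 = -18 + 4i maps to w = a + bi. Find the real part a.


Step 1: z0 = -18 + 4i
Step 2: z0^2 = (-18)^2 - 4^2 - 144i
Step 3: real part = 324 - 16 = 308

308


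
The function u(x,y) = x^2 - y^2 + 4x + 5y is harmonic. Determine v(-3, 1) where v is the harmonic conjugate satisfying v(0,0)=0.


Step 1: v_x = -u_y = 2y - 5
Step 2: v_y = u_x = 2x + 4
Step 3: v = 2xy - 5x + 4y + C
Step 4: v(0,0) = 0 => C = 0
Step 5: v(-3, 1) = 13

13


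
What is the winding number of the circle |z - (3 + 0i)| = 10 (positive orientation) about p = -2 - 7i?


Step 1: Center c = (3, 0), radius = 10
Step 2: |p - c|^2 = (-5)^2 + (-7)^2 = 74
Step 3: r^2 = 100
Step 4: |p-c| < r so winding number = 1

1


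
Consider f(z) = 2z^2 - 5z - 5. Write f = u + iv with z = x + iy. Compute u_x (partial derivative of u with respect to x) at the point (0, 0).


Step 1: f(z) = 2(x+iy)^2 - 5(x+iy) - 5
Step 2: u = 2(x^2 - y^2) - 5x - 5
Step 3: u_x = 4x - 5
Step 4: At (0, 0): u_x = 0 - 5 = -5

-5


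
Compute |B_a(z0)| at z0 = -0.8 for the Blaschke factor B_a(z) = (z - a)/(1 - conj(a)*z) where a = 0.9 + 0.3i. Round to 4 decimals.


Step 1: Numerator z0 - a = -0.8 - (0.9 + 0.3i) = -1.7 - 0.3i
Step 2: Denominator 1 - conj(a)*z0 = 1 - (0.9 - 0.3i)*(-0.8) = 1.72 - 0.24i
Step 3: |z0 - a|^2 = (-1.7)^2 + (-0.3)^2 = 2.98; |1 - conj(a)*z0|^2 = 1.72^2 + (-0.24)^2 = 3.016
Step 4: |B_a(-0.8)| = sqrt(2.98 / 3.016) = sqrt(0.988064)
Step 5: = 0.994

0.994


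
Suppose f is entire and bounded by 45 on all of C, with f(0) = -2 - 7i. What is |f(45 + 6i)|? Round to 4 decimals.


Step 1: By Liouville's theorem, a bounded entire function is constant.
Step 2: f(z) = f(0) = -2 - 7i for all z.
Step 3: |f(w)| = |-2 - 7i| = sqrt(4 + 49)
Step 4: = 7.2801

7.2801


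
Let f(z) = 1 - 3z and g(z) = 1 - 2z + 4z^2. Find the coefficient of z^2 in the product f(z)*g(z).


Step 1: z^2 term in f*g comes from: (1)*(4z^2) + (-3z)*(-2z) + (0)*(1)
Step 2: = 4 + 6 + 0
Step 3: = 10

10


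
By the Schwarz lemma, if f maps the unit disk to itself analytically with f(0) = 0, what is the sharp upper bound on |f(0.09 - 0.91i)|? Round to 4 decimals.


Step 1: Schwarz lemma: if f: D -> D is analytic with f(0) = 0, then |f(z)| <= |z| for all z in D, and this is sharp (f(z) = z).
Step 2: |z0|^2 = 0.09^2 + (-0.91)^2 = 0.8362
Step 3: |z0| = sqrt(0.8362) = 0.91444
Step 4: Best bound = |z0| = 0.9144

0.9144


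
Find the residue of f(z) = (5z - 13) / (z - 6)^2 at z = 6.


Step 1: Pole of order 2 at z = 6
Step 2: Res = lim d/dz [(z - 6)^2 * f(z)] as z -> 6
Step 3: (z - 6)^2 * f(z) = 5z - 13
Step 4: d/dz[5z - 13] = 5

5


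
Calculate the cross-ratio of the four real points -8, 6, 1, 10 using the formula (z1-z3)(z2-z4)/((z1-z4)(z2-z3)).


Step 1: (z1-z3)(z2-z4) = (-9) * (-4) = 36
Step 2: (z1-z4)(z2-z3) = (-18) * 5 = -90
Step 3: Cross-ratio = -36/90 = -2/5

-2/5


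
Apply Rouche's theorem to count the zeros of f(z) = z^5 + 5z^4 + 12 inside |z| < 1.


Step 1: On |z| = 1 the three terms have sizes |z^5| = 1^5 = 1, |5z^4| = 5*1^4 = 5, |12| = 12
Step 2: The dominant term is g(z) = 12; let h(z) = z^5 + 5z^4 so f = g + h
Step 3: On |z| = 1: |g| = 12 and |h| <= 1 + 5 = 6
Step 4: Since 12 > 6, |h| < |g| on |z| = 1, so by Rouche f has the same number of zeros as g inside |z| < 1
Step 5: g(z) = 12 is a nonzero constant with no zeros inside |z| < 1. Answer = 0

0


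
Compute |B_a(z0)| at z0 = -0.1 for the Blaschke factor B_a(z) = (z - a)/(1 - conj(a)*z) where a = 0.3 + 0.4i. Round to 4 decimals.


Step 1: Numerator z0 - a = -0.1 - (0.3 + 0.4i) = -0.4 - 0.4i
Step 2: Denominator 1 - conj(a)*z0 = 1 - (0.3 - 0.4i)*(-0.1) = 1.03 - 0.04i
Step 3: |z0 - a|^2 = (-0.4)^2 + (-0.4)^2 = 0.32; |1 - conj(a)*z0|^2 = 1.03^2 + (-0.04)^2 = 1.0625
Step 4: |B_a(-0.1)| = sqrt(0.32 / 1.0625) = sqrt(0.301176)
Step 5: = 0.5488

0.5488


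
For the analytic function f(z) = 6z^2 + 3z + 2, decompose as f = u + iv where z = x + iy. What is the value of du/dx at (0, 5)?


Step 1: f(z) = 6(x+iy)^2 + 3(x+iy) + 2
Step 2: u = 6(x^2 - y^2) + 3x + 2
Step 3: u_x = 12x + 3
Step 4: At (0, 5): u_x = 0 + 3 = 3

3


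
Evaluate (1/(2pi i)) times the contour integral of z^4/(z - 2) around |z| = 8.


Step 1: f(z) = z^4, a = 2 is inside |z| = 8
Step 2: By Cauchy integral formula: (1/(2pi*i)) * integral = f(a)
Step 3: f(2) = 2^4 = 16

16


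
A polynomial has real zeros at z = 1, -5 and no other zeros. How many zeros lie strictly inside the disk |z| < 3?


Step 1: Check each root:
  z = 1: |1| = 1 < 3
  z = -5: |-5| = 5 >= 3
Step 2: Count = 1

1


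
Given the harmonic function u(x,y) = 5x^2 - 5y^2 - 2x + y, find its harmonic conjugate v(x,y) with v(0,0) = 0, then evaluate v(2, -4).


Step 1: v_x = -u_y = 10y - 1
Step 2: v_y = u_x = 10x - 2
Step 3: v = 10xy - x - 2y + C
Step 4: v(0,0) = 0 => C = 0
Step 5: v(2, -4) = -74

-74


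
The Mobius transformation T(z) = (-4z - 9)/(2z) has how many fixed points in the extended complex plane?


Step 1: Fixed points satisfy T(z) = z
Step 2: 2z^2 + 4z + 9 = 0
Step 3: Discriminant = 4^2 - 4*2*9 = -56
Step 4: Number of fixed points = 2

2


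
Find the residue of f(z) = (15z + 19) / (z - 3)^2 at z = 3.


Step 1: Pole of order 2 at z = 3
Step 2: Res = lim d/dz [(z - 3)^2 * f(z)] as z -> 3
Step 3: (z - 3)^2 * f(z) = 15z + 19
Step 4: d/dz[15z + 19] = 15

15


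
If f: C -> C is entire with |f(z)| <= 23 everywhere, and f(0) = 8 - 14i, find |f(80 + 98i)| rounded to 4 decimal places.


Step 1: By Liouville's theorem, a bounded entire function is constant.
Step 2: f(z) = f(0) = 8 - 14i for all z.
Step 3: |f(w)| = |8 - 14i| = sqrt(64 + 196)
Step 4: = 16.1245

16.1245


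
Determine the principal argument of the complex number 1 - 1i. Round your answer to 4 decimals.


Step 1: z = 1 - 1i
Step 2: arg(z) = atan2(-1, 1)
Step 3: arg(z) = -0.7854

-0.7854


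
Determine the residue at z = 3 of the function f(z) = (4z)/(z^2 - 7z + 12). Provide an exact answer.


Step 1: Q(z) = z^2 - 7z + 12 = (z - 3)(z - 4)
Step 2: Q'(z) = 2z - 7
Step 3: Q'(3) = -1, P(3) = 12
Step 4: Res = P(3)/Q'(3) = 12/(-1) = -12

-12


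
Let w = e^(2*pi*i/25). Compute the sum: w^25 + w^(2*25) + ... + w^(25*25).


Step 1: The sum sum_{j=1}^{n} w^(k*j) equals n if n | k, else 0.
Step 2: Here n = 25, k = 25
Step 3: Does n divide k? 25 | 25 -> True
Step 4: Sum = 25

25


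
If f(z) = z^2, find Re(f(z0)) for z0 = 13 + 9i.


Step 1: z0 = 13 + 9i
Step 2: z0^2 = 13^2 - 9^2 + 234i
Step 3: real part = 169 - 81 = 88

88


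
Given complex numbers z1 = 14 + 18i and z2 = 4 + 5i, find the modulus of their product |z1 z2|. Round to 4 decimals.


Step 1: |z1| = sqrt(14^2 + 18^2) = sqrt(520)
Step 2: |z2| = sqrt(4^2 + 5^2) = sqrt(41)
Step 3: |z1*z2| = |z1|*|z2| = sqrt(520) * sqrt(41) = sqrt(520 * 41) = sqrt(21320)
Step 4: = 146.0137

146.0137


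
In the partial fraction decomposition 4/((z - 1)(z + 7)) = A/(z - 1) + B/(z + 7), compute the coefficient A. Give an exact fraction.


Step 1: Multiply both sides by (z - 1) and set z = 1
Step 2: A = 4 / (1 + 7)
Step 3: A = 4 / 8
Step 4: A = 1/2

1/2


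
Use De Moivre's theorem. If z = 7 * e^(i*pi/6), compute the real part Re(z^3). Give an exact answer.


Step 1: By De Moivre's theorem, z^3 = 7^3 * e^(i*3*pi/6) = 343 * (cos(pi/2) + i*sin(pi/2))
Step 2: |z|^3 = 7^3 = 343
Step 3: The angle pi/2 already lies in [0, 2*pi)
Step 4: cos(pi/2) = 0
Step 5: Re(z^3) = 343 * 0 = 0

0


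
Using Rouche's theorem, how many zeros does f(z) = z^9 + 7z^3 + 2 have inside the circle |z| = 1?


Step 1: On |z| = 1 the three terms have sizes |z^9| = 1^9 = 1, |7z^3| = 7*1^3 = 7, |2| = 2
Step 2: The dominant term is g(z) = 7z^3; let h(z) = z^9 + 2 so f = g + h
Step 3: On |z| = 1: |g| = 7 and |h| <= 1 + 2 = 3
Step 4: Since 7 > 3, |h| < |g| on |z| = 1, so by Rouche f has the same number of zeros as g inside |z| < 1
Step 5: g(z) = 7z^3 has 3 zeros (at the origin, multiplicity 3) inside |z| < 1. Answer = 3

3


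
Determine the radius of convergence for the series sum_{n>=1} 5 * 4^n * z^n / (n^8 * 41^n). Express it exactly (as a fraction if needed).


Step 1: General term a_n = 5 * 4^n / (n^8 * 41^n)
Step 2: By the root test, |a_n|^(1/n) = 5^(1/n) * 4 / (n^(8/n) * 41) -> 4/41 as n -> infinity (since 5^(1/n) -> 1 and n^(8/n) -> 1)
Step 3: R = 1/lim|a_n|^(1/n) = 41/4

41/4


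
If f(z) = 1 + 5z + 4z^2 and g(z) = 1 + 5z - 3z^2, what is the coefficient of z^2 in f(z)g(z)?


Step 1: z^2 term in f*g comes from: (1)*(-3z^2) + (5z)*(5z) + (4z^2)*(1)
Step 2: = -3 + 25 + 4
Step 3: = 26

26


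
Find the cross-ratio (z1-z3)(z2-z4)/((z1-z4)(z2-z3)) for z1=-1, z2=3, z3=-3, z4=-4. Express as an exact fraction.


Step 1: (z1-z3)(z2-z4) = 2 * 7 = 14
Step 2: (z1-z4)(z2-z3) = 3 * 6 = 18
Step 3: Cross-ratio = 14/18 = 7/9

7/9


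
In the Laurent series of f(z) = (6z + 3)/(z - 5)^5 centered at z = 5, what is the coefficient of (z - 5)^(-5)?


Step 1: Write the numerator in powers of (z - 5): 6z + 3 = 6(z - 5) + (6*5 + 3) = 6(z - 5) + 33
Step 2: Divide by (z - 5)^5: f(z) = 33(z - 5)^(-5) + 6(z - 5)^(-4)
Step 3: This finite sum is the Laurent series of f about z = 5.
Step 4: Coefficient of (z - 5)^(-5) = 6*5 + 3 = 33

33


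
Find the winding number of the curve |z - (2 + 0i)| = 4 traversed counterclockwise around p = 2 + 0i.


Step 1: Center c = (2, 0), radius = 4
Step 2: |p - c|^2 = 0^2 + 0^2 = 0
Step 3: r^2 = 16
Step 4: |p-c| < r so winding number = 1

1


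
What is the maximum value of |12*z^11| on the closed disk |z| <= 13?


Step 1: On |z| = 13, |f(z)| = 12 * |z|^11 = 12 * 13^11
Step 2: By maximum modulus principle, maximum is on boundary.
Step 3: Maximum = 12 * 1792160394037 = 21505924728444

21505924728444


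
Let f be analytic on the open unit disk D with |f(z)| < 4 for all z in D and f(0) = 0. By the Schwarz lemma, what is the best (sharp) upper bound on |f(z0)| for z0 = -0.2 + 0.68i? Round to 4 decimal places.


Step 1: g = f/4 maps D -> D with g(0) = 0, so by the Schwarz lemma |g(z)| <= |z|, i.e. |f(z)| <= 4|z|; this is sharp (f(z) = 4z).
Step 2: |z0|^2 = (-0.2)^2 + 0.68^2 = 0.5024
Step 3: |z0| = sqrt(0.5024) = 0.708802
Step 4: Best bound = 4 * |z0| = 4 * 0.708802 = 2.8352

2.8352


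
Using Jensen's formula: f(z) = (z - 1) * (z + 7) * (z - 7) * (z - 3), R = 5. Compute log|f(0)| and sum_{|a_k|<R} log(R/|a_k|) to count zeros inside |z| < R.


Jensen's formula: (1/2pi)*integral log|f(Re^it)|dt = log|f(0)| + sum_{|a_k|<R} log(R/|a_k|)
Step 1: f(0) = (-1) * 7 * (-7) * (-3) = -147
Step 2: log|f(0)| = log|1| + log|-7| + log|7| + log|3| = 4.9904
Step 3: Zeros inside |z| < 5: 1, 3
Step 4: Jensen sum = log(5/1) + log(5/3) = 2.1203
Step 5: n(R) = number of terms in the Jensen sum = count of zeros inside |z| < 5 = 2

2


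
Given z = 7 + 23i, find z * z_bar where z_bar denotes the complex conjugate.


Step 1: conj(z) = 7 - 23i
Step 2: z * conj(z) = 7^2 + 23^2
Step 3: = 49 + 529 = 578

578


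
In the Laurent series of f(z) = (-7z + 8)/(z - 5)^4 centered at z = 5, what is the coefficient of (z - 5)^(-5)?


Step 1: Write the numerator in powers of (z - 5): -7z + 8 = -7(z - 5) + (-7*5 + 8) = -7(z - 5) - 27
Step 2: Divide by (z - 5)^4: f(z) = -27(z - 5)^(-4) - 7(z - 5)^(-3)
Step 3: This finite sum is the Laurent series of f about z = 5.
Step 4: Only the powers -4 and -3 appear, so the coefficient of (z - 5)^(-5) = 0

0


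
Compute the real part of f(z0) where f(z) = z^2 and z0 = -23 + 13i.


Step 1: z0 = -23 + 13i
Step 2: z0^2 = (-23)^2 - 13^2 - 598i
Step 3: real part = 529 - 169 = 360

360


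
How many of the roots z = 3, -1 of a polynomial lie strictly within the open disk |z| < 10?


Step 1: Check each root:
  z = 3: |3| = 3 < 10
  z = -1: |-1| = 1 < 10
Step 2: Count = 2

2


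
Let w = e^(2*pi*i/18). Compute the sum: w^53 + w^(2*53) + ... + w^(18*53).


Step 1: The sum sum_{j=1}^{n} w^(k*j) equals n if n | k, else 0.
Step 2: Here n = 18, k = 53
Step 3: Does n divide k? 18 | 53 -> False
Step 4: Sum = 0

0


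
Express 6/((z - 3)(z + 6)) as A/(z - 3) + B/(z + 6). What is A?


Step 1: Multiply both sides by (z - 3) and set z = 3
Step 2: A = 6 / (3 + 6)
Step 3: A = 6 / 9
Step 4: A = 2/3

2/3


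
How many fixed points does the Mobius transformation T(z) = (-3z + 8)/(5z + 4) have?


Step 1: Fixed points satisfy T(z) = z
Step 2: 5z^2 + 7z - 8 = 0
Step 3: Discriminant = 7^2 - 4*5*(-8) = 209
Step 4: Number of fixed points = 2

2


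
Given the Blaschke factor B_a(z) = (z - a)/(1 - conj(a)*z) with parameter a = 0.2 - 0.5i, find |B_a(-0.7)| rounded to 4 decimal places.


Step 1: Numerator z0 - a = -0.7 - (0.2 - 0.5i) = -0.9 + 0.5i
Step 2: Denominator 1 - conj(a)*z0 = 1 - (0.2 + 0.5i)*(-0.7) = 1.14 + 0.35i
Step 3: |z0 - a|^2 = (-0.9)^2 + 0.5^2 = 1.06; |1 - conj(a)*z0|^2 = 1.14^2 + 0.35^2 = 1.4221
Step 4: |B_a(-0.7)| = sqrt(1.06 / 1.4221) = sqrt(0.745377)
Step 5: = 0.8634

0.8634


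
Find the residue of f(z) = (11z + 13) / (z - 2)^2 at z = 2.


Step 1: Pole of order 2 at z = 2
Step 2: Res = lim d/dz [(z - 2)^2 * f(z)] as z -> 2
Step 3: (z - 2)^2 * f(z) = 11z + 13
Step 4: d/dz[11z + 13] = 11

11


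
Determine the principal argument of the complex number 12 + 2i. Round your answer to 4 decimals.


Step 1: z = 12 + 2i
Step 2: arg(z) = atan2(2, 12)
Step 3: arg(z) = 0.1651

0.1651


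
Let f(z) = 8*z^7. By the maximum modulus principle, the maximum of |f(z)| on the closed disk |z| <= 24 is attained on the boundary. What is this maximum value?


Step 1: On |z| = 24, |f(z)| = 8 * |z|^7 = 8 * 24^7
Step 2: By maximum modulus principle, maximum is on boundary.
Step 3: Maximum = 8 * 4586471424 = 36691771392

36691771392


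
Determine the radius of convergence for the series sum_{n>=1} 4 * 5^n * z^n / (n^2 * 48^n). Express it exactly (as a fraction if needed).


Step 1: General term a_n = 4 * 5^n / (n^2 * 48^n)
Step 2: By the root test, |a_n|^(1/n) = 4^(1/n) * 5 / (n^(2/n) * 48) -> 5/48 as n -> infinity (since 4^(1/n) -> 1 and n^(2/n) -> 1)
Step 3: R = 1/lim|a_n|^(1/n) = 48/5

48/5


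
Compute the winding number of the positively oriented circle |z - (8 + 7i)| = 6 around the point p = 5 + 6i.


Step 1: Center c = (8, 7), radius = 6
Step 2: |p - c|^2 = (-3)^2 + (-1)^2 = 10
Step 3: r^2 = 36
Step 4: |p-c| < r so winding number = 1

1


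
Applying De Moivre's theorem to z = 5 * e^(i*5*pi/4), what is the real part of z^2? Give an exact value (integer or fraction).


Step 1: By De Moivre's theorem, z^2 = 5^2 * e^(i*2*5*pi/4) = 25 * (cos(5*pi/2) + i*sin(5*pi/2))
Step 2: |z|^2 = 5^2 = 25
Step 3: Reduce the angle mod 2*pi: 5*pi/2 - 2*pi = pi/2
Step 4: cos(pi/2) = 0
Step 5: Re(z^2) = 25 * 0 = 0

0


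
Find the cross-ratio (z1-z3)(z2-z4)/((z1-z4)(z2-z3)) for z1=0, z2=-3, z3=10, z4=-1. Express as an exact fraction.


Step 1: (z1-z3)(z2-z4) = (-10) * (-2) = 20
Step 2: (z1-z4)(z2-z3) = 1 * (-13) = -13
Step 3: Cross-ratio = -20/13 = -20/13

-20/13


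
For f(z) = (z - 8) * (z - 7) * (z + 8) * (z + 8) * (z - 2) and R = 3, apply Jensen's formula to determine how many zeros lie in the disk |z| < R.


Jensen's formula: (1/2pi)*integral log|f(Re^it)|dt = log|f(0)| + sum_{|a_k|<R} log(R/|a_k|)
Step 1: f(0) = (-8) * (-7) * 8 * 8 * (-2) = -7168
Step 2: log|f(0)| = log|8| + log|7| + log|-8| + log|-8| + log|2| = 8.8774
Step 3: Zeros inside |z| < 3: 2
Step 4: Jensen sum = log(3/2) = 0.4055
Step 5: n(R) = number of terms in the Jensen sum = count of zeros inside |z| < 3 = 1

1


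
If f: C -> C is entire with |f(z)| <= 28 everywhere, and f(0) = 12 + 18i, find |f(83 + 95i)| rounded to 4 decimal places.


Step 1: By Liouville's theorem, a bounded entire function is constant.
Step 2: f(z) = f(0) = 12 + 18i for all z.
Step 3: |f(w)| = |12 + 18i| = sqrt(144 + 324)
Step 4: = 21.6333

21.6333


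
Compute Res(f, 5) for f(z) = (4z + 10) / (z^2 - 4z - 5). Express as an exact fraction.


Step 1: Q(z) = z^2 - 4z - 5 = (z - 5)(z + 1)
Step 2: Q'(z) = 2z - 4
Step 3: Q'(5) = 6, P(5) = 30
Step 4: Res = P(5)/Q'(5) = 30/6 = 5

5


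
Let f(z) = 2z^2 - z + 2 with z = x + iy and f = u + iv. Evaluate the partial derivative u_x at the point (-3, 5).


Step 1: f(z) = 2(x+iy)^2 - (x+iy) + 2
Step 2: u = 2(x^2 - y^2) - x + 2
Step 3: u_x = 4x - 1
Step 4: At (-3, 5): u_x = -12 - 1 = -13

-13


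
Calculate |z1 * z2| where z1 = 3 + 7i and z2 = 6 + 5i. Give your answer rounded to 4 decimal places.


Step 1: |z1| = sqrt(3^2 + 7^2) = sqrt(58)
Step 2: |z2| = sqrt(6^2 + 5^2) = sqrt(61)
Step 3: |z1*z2| = |z1|*|z2| = sqrt(58) * sqrt(61) = sqrt(58 * 61) = sqrt(3538)
Step 4: = 59.4811

59.4811


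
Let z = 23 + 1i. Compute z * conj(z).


Step 1: conj(z) = 23 - 1i
Step 2: z * conj(z) = 23^2 + 1^2
Step 3: = 529 + 1 = 530

530


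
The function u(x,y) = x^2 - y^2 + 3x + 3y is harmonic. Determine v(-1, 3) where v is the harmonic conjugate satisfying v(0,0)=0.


Step 1: v_x = -u_y = 2y - 3
Step 2: v_y = u_x = 2x + 3
Step 3: v = 2xy - 3x + 3y + C
Step 4: v(0,0) = 0 => C = 0
Step 5: v(-1, 3) = 6

6


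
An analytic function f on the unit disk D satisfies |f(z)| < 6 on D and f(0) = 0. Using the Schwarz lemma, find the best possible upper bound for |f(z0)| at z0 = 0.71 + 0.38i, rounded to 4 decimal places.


Step 1: g = f/6 maps D -> D with g(0) = 0, so by the Schwarz lemma |g(z)| <= |z|, i.e. |f(z)| <= 6|z|; this is sharp (f(z) = 6z).
Step 2: |z0|^2 = 0.71^2 + 0.38^2 = 0.6485
Step 3: |z0| = sqrt(0.6485) = 0.805295
Step 4: Best bound = 6 * |z0| = 6 * 0.805295 = 4.8318

4.8318


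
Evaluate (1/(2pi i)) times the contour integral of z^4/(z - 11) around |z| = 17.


Step 1: f(z) = z^4, a = 11 is inside |z| = 17
Step 2: By Cauchy integral formula: (1/(2pi*i)) * integral = f(a)
Step 3: f(11) = 11^4 = 14641

14641


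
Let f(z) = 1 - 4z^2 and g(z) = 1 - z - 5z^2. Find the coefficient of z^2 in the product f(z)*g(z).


Step 1: z^2 term in f*g comes from: (1)*(-5z^2) + (0)*(-z) + (-4z^2)*(1)
Step 2: = -5 + 0 - 4
Step 3: = -9

-9


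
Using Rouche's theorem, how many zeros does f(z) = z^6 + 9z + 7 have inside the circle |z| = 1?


Step 1: On |z| = 1 the three terms have sizes |z^6| = 1^6 = 1, |9z| = 9*1 = 9, |7| = 7
Step 2: The dominant term is g(z) = 9z; let h(z) = z^6 + 7 so f = g + h
Step 3: On |z| = 1: |g| = 9 and |h| <= 1 + 7 = 8
Step 4: Since 9 > 8, |h| < |g| on |z| = 1, so by Rouche f has the same number of zeros as g inside |z| < 1
Step 5: g(z) = 9z has 1 zero (at the origin, multiplicity 1) inside |z| < 1. Answer = 1

1


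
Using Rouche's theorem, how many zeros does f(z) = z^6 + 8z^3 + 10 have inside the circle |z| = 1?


Step 1: On |z| = 1 the three terms have sizes |z^6| = 1^6 = 1, |8z^3| = 8*1^3 = 8, |10| = 10
Step 2: The dominant term is g(z) = 10; let h(z) = z^6 + 8z^3 so f = g + h
Step 3: On |z| = 1: |g| = 10 and |h| <= 1 + 8 = 9
Step 4: Since 10 > 9, |h| < |g| on |z| = 1, so by Rouche f has the same number of zeros as g inside |z| < 1
Step 5: g(z) = 10 is a nonzero constant with no zeros inside |z| < 1. Answer = 0

0


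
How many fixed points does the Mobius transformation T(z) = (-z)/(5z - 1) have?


Step 1: Fixed points satisfy T(z) = z
Step 2: 5z^2 = 0
Step 3: Discriminant = 0^2 - 4*5*0 = 0
Step 4: Number of fixed points = 1

1


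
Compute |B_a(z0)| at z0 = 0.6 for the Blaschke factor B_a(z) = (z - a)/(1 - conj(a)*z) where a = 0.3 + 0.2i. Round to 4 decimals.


Step 1: Numerator z0 - a = 0.6 - (0.3 + 0.2i) = 0.3 - 0.2i
Step 2: Denominator 1 - conj(a)*z0 = 1 - (0.3 - 0.2i)*0.6 = 0.82 + 0.12i
Step 3: |z0 - a|^2 = 0.3^2 + (-0.2)^2 = 0.13; |1 - conj(a)*z0|^2 = 0.82^2 + 0.12^2 = 0.6868
Step 4: |B_a(0.6)| = sqrt(0.13 / 0.6868) = sqrt(0.189284)
Step 5: = 0.4351

0.4351


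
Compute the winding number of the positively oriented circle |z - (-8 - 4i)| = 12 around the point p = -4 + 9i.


Step 1: Center c = (-8, -4), radius = 12
Step 2: |p - c|^2 = 4^2 + 13^2 = 185
Step 3: r^2 = 144
Step 4: |p-c| > r so winding number = 0

0


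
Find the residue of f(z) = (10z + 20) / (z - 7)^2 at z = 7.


Step 1: Pole of order 2 at z = 7
Step 2: Res = lim d/dz [(z - 7)^2 * f(z)] as z -> 7
Step 3: (z - 7)^2 * f(z) = 10z + 20
Step 4: d/dz[10z + 20] = 10

10


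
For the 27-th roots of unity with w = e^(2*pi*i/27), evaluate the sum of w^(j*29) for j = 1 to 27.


Step 1: The sum sum_{j=1}^{n} w^(k*j) equals n if n | k, else 0.
Step 2: Here n = 27, k = 29
Step 3: Does n divide k? 27 | 29 -> False
Step 4: Sum = 0

0


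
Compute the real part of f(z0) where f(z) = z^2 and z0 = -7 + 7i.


Step 1: z0 = -7 + 7i
Step 2: z0^2 = (-7)^2 - 7^2 - 98i
Step 3: real part = 49 - 49 = 0

0


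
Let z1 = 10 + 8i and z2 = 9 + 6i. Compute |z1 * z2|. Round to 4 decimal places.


Step 1: |z1| = sqrt(10^2 + 8^2) = sqrt(164)
Step 2: |z2| = sqrt(9^2 + 6^2) = sqrt(117)
Step 3: |z1*z2| = |z1|*|z2| = sqrt(164) * sqrt(117) = sqrt(164 * 117) = sqrt(19188)
Step 4: = 138.5208

138.5208


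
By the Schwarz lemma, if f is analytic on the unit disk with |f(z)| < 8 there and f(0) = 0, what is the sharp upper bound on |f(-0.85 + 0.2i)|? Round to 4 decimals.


Step 1: g = f/8 maps D -> D with g(0) = 0, so by the Schwarz lemma |g(z)| <= |z|, i.e. |f(z)| <= 8|z|; this is sharp (f(z) = 8z).
Step 2: |z0|^2 = (-0.85)^2 + 0.2^2 = 0.7625
Step 3: |z0| = sqrt(0.7625) = 0.873212
Step 4: Best bound = 8 * |z0| = 8 * 0.873212 = 6.9857

6.9857


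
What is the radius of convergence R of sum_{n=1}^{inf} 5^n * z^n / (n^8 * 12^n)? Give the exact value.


Step 1: General term a_n = 5^n / (n^8 * 12^n)
Step 2: By the root test, |a_n|^(1/n) = 5 / (n^(8/n) * 12) -> 5/12 as n -> infinity (since n^(8/n) -> 1)
Step 3: R = 1/lim|a_n|^(1/n) = 12/5

12/5


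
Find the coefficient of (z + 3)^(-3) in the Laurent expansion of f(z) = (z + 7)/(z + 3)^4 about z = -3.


Step 1: Write the numerator in powers of (z + 3): z + 7 = (z + 3) + (1*(-3) + 7) = (z + 3) + 4
Step 2: Divide by (z + 3)^4: f(z) = 4(z + 3)^(-4) + (z + 3)^(-3)
Step 3: This finite sum is the Laurent series of f about z = -3.
Step 4: Coefficient of (z + 3)^(-3) = coefficient of (z + 3) in the re-centred numerator = 1

1


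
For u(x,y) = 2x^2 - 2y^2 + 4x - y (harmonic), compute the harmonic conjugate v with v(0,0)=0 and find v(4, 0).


Step 1: v_x = -u_y = 4y + 1
Step 2: v_y = u_x = 4x + 4
Step 3: v = 4xy + x + 4y + C
Step 4: v(0,0) = 0 => C = 0
Step 5: v(4, 0) = 4

4


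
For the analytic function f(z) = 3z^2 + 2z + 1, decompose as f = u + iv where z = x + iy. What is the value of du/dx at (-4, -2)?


Step 1: f(z) = 3(x+iy)^2 + 2(x+iy) + 1
Step 2: u = 3(x^2 - y^2) + 2x + 1
Step 3: u_x = 6x + 2
Step 4: At (-4, -2): u_x = -24 + 2 = -22

-22


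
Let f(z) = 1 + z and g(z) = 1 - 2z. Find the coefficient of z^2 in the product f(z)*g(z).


Step 1: z^2 term in f*g comes from: (1)*(0) + (z)*(-2z) + (0)*(1)
Step 2: = 0 - 2 + 0
Step 3: = -2

-2


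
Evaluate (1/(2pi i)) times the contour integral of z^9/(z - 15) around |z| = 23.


Step 1: f(z) = z^9, a = 15 is inside |z| = 23
Step 2: By Cauchy integral formula: (1/(2pi*i)) * integral = f(a)
Step 3: f(15) = 15^9 = 38443359375

38443359375


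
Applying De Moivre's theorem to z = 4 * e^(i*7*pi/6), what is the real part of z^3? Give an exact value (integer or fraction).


Step 1: By De Moivre's theorem, z^3 = 4^3 * e^(i*3*7*pi/6) = 64 * (cos(7*pi/2) + i*sin(7*pi/2))
Step 2: |z|^3 = 4^3 = 64
Step 3: Reduce the angle mod 2*pi: 7*pi/2 - 2*pi = 3*pi/2
Step 4: cos(3*pi/2) = 0
Step 5: Re(z^3) = 64 * 0 = 0

0


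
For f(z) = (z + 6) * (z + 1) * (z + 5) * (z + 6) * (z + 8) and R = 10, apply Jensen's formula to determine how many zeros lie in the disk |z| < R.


Jensen's formula: (1/2pi)*integral log|f(Re^it)|dt = log|f(0)| + sum_{|a_k|<R} log(R/|a_k|)
Step 1: f(0) = 6 * 1 * 5 * 6 * 8 = 1440
Step 2: log|f(0)| = log|-6| + log|-1| + log|-5| + log|-6| + log|-8| = 7.2724
Step 3: Zeros inside |z| < 10: -6, -1, -5, -6, -8
Step 4: Jensen sum = log(10/6) + log(10/1) + log(10/5) + log(10/6) + log(10/8) = 4.2405
Step 5: n(R) = number of terms in the Jensen sum = count of zeros inside |z| < 10 = 5

5


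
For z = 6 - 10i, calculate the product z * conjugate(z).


Step 1: conj(z) = 6 + 10i
Step 2: z * conj(z) = 6^2 + (-10)^2
Step 3: = 36 + 100 = 136

136


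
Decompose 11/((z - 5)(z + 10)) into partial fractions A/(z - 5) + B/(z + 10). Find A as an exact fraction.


Step 1: Multiply both sides by (z - 5) and set z = 5
Step 2: A = 11 / (5 + 10)
Step 3: A = 11 / 15
Step 4: A = 11/15

11/15


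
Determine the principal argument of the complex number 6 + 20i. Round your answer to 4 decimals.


Step 1: z = 6 + 20i
Step 2: arg(z) = atan2(20, 6)
Step 3: arg(z) = 1.2793

1.2793


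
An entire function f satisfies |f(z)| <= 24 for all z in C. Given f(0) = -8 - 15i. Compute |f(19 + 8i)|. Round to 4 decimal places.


Step 1: By Liouville's theorem, a bounded entire function is constant.
Step 2: f(z) = f(0) = -8 - 15i for all z.
Step 3: |f(w)| = |-8 - 15i| = sqrt(64 + 225)
Step 4: = 17.0

17.0


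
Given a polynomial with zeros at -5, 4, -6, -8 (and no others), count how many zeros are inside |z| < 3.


Step 1: Check each root:
  z = -5: |-5| = 5 >= 3
  z = 4: |4| = 4 >= 3
  z = -6: |-6| = 6 >= 3
  z = -8: |-8| = 8 >= 3
Step 2: Count = 0

0


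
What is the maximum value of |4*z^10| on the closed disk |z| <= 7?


Step 1: On |z| = 7, |f(z)| = 4 * |z|^10 = 4 * 7^10
Step 2: By maximum modulus principle, maximum is on boundary.
Step 3: Maximum = 4 * 282475249 = 1129900996

1129900996


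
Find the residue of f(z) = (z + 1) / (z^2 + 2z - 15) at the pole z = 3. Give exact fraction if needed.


Step 1: Q(z) = z^2 + 2z - 15 = (z - 3)(z + 5)
Step 2: Q'(z) = 2z + 2
Step 3: Q'(3) = 8, P(3) = 4
Step 4: Res = P(3)/Q'(3) = 4/8 = 1/2

1/2


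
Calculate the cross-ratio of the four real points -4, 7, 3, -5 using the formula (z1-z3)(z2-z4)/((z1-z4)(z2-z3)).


Step 1: (z1-z3)(z2-z4) = (-7) * 12 = -84
Step 2: (z1-z4)(z2-z3) = 1 * 4 = 4
Step 3: Cross-ratio = -84/4 = -21

-21


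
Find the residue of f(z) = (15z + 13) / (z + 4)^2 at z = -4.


Step 1: Pole of order 2 at z = -4
Step 2: Res = lim d/dz [(z + 4)^2 * f(z)] as z -> -4
Step 3: (z + 4)^2 * f(z) = 15z + 13
Step 4: d/dz[15z + 13] = 15

15


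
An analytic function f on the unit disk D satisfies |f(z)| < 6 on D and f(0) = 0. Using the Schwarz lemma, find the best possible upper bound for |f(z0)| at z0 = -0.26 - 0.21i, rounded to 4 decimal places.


Step 1: g = f/6 maps D -> D with g(0) = 0, so by the Schwarz lemma |g(z)| <= |z|, i.e. |f(z)| <= 6|z|; this is sharp (f(z) = 6z).
Step 2: |z0|^2 = (-0.26)^2 + (-0.21)^2 = 0.1117
Step 3: |z0| = sqrt(0.1117) = 0.334215
Step 4: Best bound = 6 * |z0| = 6 * 0.334215 = 2.0053

2.0053


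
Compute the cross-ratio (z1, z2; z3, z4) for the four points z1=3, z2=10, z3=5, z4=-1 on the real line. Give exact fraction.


Step 1: (z1-z3)(z2-z4) = (-2) * 11 = -22
Step 2: (z1-z4)(z2-z3) = 4 * 5 = 20
Step 3: Cross-ratio = -22/20 = -11/10

-11/10


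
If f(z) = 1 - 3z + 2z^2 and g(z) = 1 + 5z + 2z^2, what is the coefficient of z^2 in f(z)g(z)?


Step 1: z^2 term in f*g comes from: (1)*(2z^2) + (-3z)*(5z) + (2z^2)*(1)
Step 2: = 2 - 15 + 2
Step 3: = -11

-11


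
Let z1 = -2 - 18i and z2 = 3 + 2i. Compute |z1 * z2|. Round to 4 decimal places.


Step 1: |z1| = sqrt((-2)^2 + (-18)^2) = sqrt(328)
Step 2: |z2| = sqrt(3^2 + 2^2) = sqrt(13)
Step 3: |z1*z2| = |z1|*|z2| = sqrt(328) * sqrt(13) = sqrt(328 * 13) = sqrt(4264)
Step 4: = 65.2993

65.2993


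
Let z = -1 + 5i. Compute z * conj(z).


Step 1: conj(z) = -1 - 5i
Step 2: z * conj(z) = (-1)^2 + 5^2
Step 3: = 1 + 25 = 26

26


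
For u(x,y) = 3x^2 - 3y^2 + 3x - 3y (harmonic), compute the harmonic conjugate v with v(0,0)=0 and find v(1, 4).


Step 1: v_x = -u_y = 6y + 3
Step 2: v_y = u_x = 6x + 3
Step 3: v = 6xy + 3x + 3y + C
Step 4: v(0,0) = 0 => C = 0
Step 5: v(1, 4) = 39

39


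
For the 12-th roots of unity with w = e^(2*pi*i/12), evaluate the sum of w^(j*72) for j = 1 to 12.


Step 1: The sum sum_{j=1}^{n} w^(k*j) equals n if n | k, else 0.
Step 2: Here n = 12, k = 72
Step 3: Does n divide k? 12 | 72 -> True
Step 4: Sum = 12

12


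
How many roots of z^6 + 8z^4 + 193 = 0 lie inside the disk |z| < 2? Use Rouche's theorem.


Step 1: On |z| = 2 the three terms have sizes |z^6| = 2^6 = 64, |8z^4| = 8*2^4 = 128, |193| = 193
Step 2: The dominant term is g(z) = 193; let h(z) = z^6 + 8z^4 so f = g + h
Step 3: On |z| = 2: |g| = 193 and |h| <= 64 + 128 = 192
Step 4: Since 193 > 192, |h| < |g| on |z| = 2, so by Rouche f has the same number of zeros as g inside |z| < 2
Step 5: g(z) = 193 is a nonzero constant with no zeros inside |z| < 2. Answer = 0

0


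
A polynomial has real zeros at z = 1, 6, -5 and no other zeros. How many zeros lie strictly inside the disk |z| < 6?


Step 1: Check each root:
  z = 1: |1| = 1 < 6
  z = 6: |6| = 6 >= 6
  z = -5: |-5| = 5 < 6
Step 2: Count = 2

2


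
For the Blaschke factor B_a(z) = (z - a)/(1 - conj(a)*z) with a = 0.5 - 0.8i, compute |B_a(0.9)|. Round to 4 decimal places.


Step 1: Numerator z0 - a = 0.9 - (0.5 - 0.8i) = 0.4 + 0.8i
Step 2: Denominator 1 - conj(a)*z0 = 1 - (0.5 + 0.8i)*0.9 = 0.55 - 0.72i
Step 3: |z0 - a|^2 = 0.4^2 + 0.8^2 = 0.8; |1 - conj(a)*z0|^2 = 0.55^2 + (-0.72)^2 = 0.8209
Step 4: |B_a(0.9)| = sqrt(0.8 / 0.8209) = sqrt(0.97454)
Step 5: = 0.9872

0.9872


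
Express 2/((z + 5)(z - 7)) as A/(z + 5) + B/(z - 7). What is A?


Step 1: Multiply both sides by (z + 5) and set z = -5
Step 2: A = 2 / (-5 - 7)
Step 3: A = 2 / (-12)
Step 4: A = -1/6

-1/6


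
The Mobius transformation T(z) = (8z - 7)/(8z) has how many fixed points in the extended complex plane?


Step 1: Fixed points satisfy T(z) = z
Step 2: 8z^2 - 8z + 7 = 0
Step 3: Discriminant = (-8)^2 - 4*8*7 = -160
Step 4: Number of fixed points = 2

2


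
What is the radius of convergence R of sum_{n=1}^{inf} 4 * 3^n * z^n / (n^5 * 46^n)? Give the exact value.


Step 1: General term a_n = 4 * 3^n / (n^5 * 46^n)
Step 2: By the root test, |a_n|^(1/n) = 4^(1/n) * 3 / (n^(5/n) * 46) -> 3/46 as n -> infinity (since 4^(1/n) -> 1 and n^(5/n) -> 1)
Step 3: R = 1/lim|a_n|^(1/n) = 46/3

46/3


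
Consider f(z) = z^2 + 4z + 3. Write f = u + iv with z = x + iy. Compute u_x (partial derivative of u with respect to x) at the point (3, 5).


Step 1: f(z) = (x+iy)^2 + 4(x+iy) + 3
Step 2: u = (x^2 - y^2) + 4x + 3
Step 3: u_x = 2x + 4
Step 4: At (3, 5): u_x = 6 + 4 = 10

10


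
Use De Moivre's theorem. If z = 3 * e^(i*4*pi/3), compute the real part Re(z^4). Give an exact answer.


Step 1: By De Moivre's theorem, z^4 = 3^4 * e^(i*4*4*pi/3) = 81 * (cos(16*pi/3) + i*sin(16*pi/3))
Step 2: |z|^4 = 3^4 = 81
Step 3: Reduce the angle mod 2*pi: 16*pi/3 - 4*pi = 4*pi/3
Step 4: cos(4*pi/3) = -1/2
Step 5: Re(z^4) = 81 * (-1/2) = -81/2

-81/2


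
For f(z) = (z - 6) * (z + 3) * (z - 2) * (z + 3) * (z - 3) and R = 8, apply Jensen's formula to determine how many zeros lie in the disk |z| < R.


Jensen's formula: (1/2pi)*integral log|f(Re^it)|dt = log|f(0)| + sum_{|a_k|<R} log(R/|a_k|)
Step 1: f(0) = (-6) * 3 * (-2) * 3 * (-3) = -324
Step 2: log|f(0)| = log|6| + log|-3| + log|2| + log|-3| + log|3| = 5.7807
Step 3: Zeros inside |z| < 8: 6, -3, 2, -3, 3
Step 4: Jensen sum = log(8/6) + log(8/3) + log(8/2) + log(8/3) + log(8/3) = 4.6165
Step 5: n(R) = number of terms in the Jensen sum = count of zeros inside |z| < 8 = 5

5


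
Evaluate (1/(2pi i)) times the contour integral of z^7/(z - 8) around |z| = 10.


Step 1: f(z) = z^7, a = 8 is inside |z| = 10
Step 2: By Cauchy integral formula: (1/(2pi*i)) * integral = f(a)
Step 3: f(8) = 8^7 = 2097152

2097152


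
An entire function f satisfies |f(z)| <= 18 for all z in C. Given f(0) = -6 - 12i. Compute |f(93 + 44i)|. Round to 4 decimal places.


Step 1: By Liouville's theorem, a bounded entire function is constant.
Step 2: f(z) = f(0) = -6 - 12i for all z.
Step 3: |f(w)| = |-6 - 12i| = sqrt(36 + 144)
Step 4: = 13.4164

13.4164


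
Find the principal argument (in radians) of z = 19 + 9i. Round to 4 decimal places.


Step 1: z = 19 + 9i
Step 2: arg(z) = atan2(9, 19)
Step 3: arg(z) = 0.4424

0.4424


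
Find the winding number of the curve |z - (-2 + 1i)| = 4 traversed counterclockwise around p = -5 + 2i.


Step 1: Center c = (-2, 1), radius = 4
Step 2: |p - c|^2 = (-3)^2 + 1^2 = 10
Step 3: r^2 = 16
Step 4: |p-c| < r so winding number = 1

1


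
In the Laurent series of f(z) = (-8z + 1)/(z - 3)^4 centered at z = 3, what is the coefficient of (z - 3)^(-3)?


Step 1: Write the numerator in powers of (z - 3): -8z + 1 = -8(z - 3) + (-8*3 + 1) = -8(z - 3) - 23
Step 2: Divide by (z - 3)^4: f(z) = -23(z - 3)^(-4) - 8(z - 3)^(-3)
Step 3: This finite sum is the Laurent series of f about z = 3.
Step 4: Coefficient of (z - 3)^(-3) = coefficient of (z - 3) in the re-centred numerator = -8

-8


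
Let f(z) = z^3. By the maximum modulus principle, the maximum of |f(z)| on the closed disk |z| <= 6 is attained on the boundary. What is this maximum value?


Step 1: On |z| = 6, |f(z)| = |z|^3 = 6^3
Step 2: By maximum modulus principle, maximum is on boundary.
Step 3: Maximum = 216 = 216

216


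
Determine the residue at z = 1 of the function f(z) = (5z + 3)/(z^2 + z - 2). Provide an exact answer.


Step 1: Q(z) = z^2 + z - 2 = (z - 1)(z + 2)
Step 2: Q'(z) = 2z + 1
Step 3: Q'(1) = 3, P(1) = 8
Step 4: Res = P(1)/Q'(1) = 8/3 = 8/3

8/3


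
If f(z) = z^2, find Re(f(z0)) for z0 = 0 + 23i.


Step 1: z0 = 0 + 23i
Step 2: z0^2 = 0^2 - 23^2 + 0i
Step 3: real part = 0 - 529 = -529

-529


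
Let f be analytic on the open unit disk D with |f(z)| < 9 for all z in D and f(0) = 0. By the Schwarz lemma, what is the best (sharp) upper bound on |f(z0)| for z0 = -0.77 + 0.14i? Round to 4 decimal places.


Step 1: g = f/9 maps D -> D with g(0) = 0, so by the Schwarz lemma |g(z)| <= |z|, i.e. |f(z)| <= 9|z|; this is sharp (f(z) = 9z).
Step 2: |z0|^2 = (-0.77)^2 + 0.14^2 = 0.6125
Step 3: |z0| = sqrt(0.6125) = 0.782624
Step 4: Best bound = 9 * |z0| = 9 * 0.782624 = 7.0436

7.0436


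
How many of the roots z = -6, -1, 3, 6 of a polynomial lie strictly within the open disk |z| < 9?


Step 1: Check each root:
  z = -6: |-6| = 6 < 9
  z = -1: |-1| = 1 < 9
  z = 3: |3| = 3 < 9
  z = 6: |6| = 6 < 9
Step 2: Count = 4

4


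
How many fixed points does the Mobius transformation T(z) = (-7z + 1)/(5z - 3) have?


Step 1: Fixed points satisfy T(z) = z
Step 2: 5z^2 + 4z - 1 = 0
Step 3: Discriminant = 4^2 - 4*5*(-1) = 36
Step 4: Number of fixed points = 2

2


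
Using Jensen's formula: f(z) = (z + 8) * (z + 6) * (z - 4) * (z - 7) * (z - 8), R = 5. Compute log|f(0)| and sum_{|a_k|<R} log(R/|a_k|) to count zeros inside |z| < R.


Jensen's formula: (1/2pi)*integral log|f(Re^it)|dt = log|f(0)| + sum_{|a_k|<R} log(R/|a_k|)
Step 1: f(0) = 8 * 6 * (-4) * (-7) * (-8) = -10752
Step 2: log|f(0)| = log|-8| + log|-6| + log|4| + log|7| + log|8| = 9.2828
Step 3: Zeros inside |z| < 5: 4
Step 4: Jensen sum = log(5/4) = 0.2231
Step 5: n(R) = number of terms in the Jensen sum = count of zeros inside |z| < 5 = 1

1


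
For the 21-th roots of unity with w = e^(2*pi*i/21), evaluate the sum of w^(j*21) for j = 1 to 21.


Step 1: The sum sum_{j=1}^{n} w^(k*j) equals n if n | k, else 0.
Step 2: Here n = 21, k = 21
Step 3: Does n divide k? 21 | 21 -> True
Step 4: Sum = 21

21


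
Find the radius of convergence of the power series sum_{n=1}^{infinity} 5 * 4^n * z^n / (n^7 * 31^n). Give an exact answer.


Step 1: General term a_n = 5 * 4^n / (n^7 * 31^n)
Step 2: By the root test, |a_n|^(1/n) = 5^(1/n) * 4 / (n^(7/n) * 31) -> 4/31 as n -> infinity (since 5^(1/n) -> 1 and n^(7/n) -> 1)
Step 3: R = 1/lim|a_n|^(1/n) = 31/4

31/4


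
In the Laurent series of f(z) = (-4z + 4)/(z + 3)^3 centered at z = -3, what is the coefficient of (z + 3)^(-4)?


Step 1: Write the numerator in powers of (z + 3): -4z + 4 = -4(z + 3) + (-4*(-3) + 4) = -4(z + 3) + 16
Step 2: Divide by (z + 3)^3: f(z) = 16(z + 3)^(-3) - 4(z + 3)^(-2)
Step 3: This finite sum is the Laurent series of f about z = -3.
Step 4: Only the powers -3 and -2 appear, so the coefficient of (z + 3)^(-4) = 0

0


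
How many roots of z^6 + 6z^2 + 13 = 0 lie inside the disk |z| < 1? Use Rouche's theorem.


Step 1: On |z| = 1 the three terms have sizes |z^6| = 1^6 = 1, |6z^2| = 6*1^2 = 6, |13| = 13
Step 2: The dominant term is g(z) = 13; let h(z) = z^6 + 6z^2 so f = g + h
Step 3: On |z| = 1: |g| = 13 and |h| <= 1 + 6 = 7
Step 4: Since 13 > 7, |h| < |g| on |z| = 1, so by Rouche f has the same number of zeros as g inside |z| < 1
Step 5: g(z) = 13 is a nonzero constant with no zeros inside |z| < 1. Answer = 0

0


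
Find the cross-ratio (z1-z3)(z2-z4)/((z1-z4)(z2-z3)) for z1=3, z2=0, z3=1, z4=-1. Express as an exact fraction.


Step 1: (z1-z3)(z2-z4) = 2 * 1 = 2
Step 2: (z1-z4)(z2-z3) = 4 * (-1) = -4
Step 3: Cross-ratio = -2/4 = -1/2

-1/2


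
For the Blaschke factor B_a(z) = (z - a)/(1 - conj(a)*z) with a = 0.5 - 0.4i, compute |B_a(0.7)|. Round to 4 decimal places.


Step 1: Numerator z0 - a = 0.7 - (0.5 - 0.4i) = 0.2 + 0.4i
Step 2: Denominator 1 - conj(a)*z0 = 1 - (0.5 + 0.4i)*0.7 = 0.65 - 0.28i
Step 3: |z0 - a|^2 = 0.2^2 + 0.4^2 = 0.2; |1 - conj(a)*z0|^2 = 0.65^2 + (-0.28)^2 = 0.5009
Step 4: |B_a(0.7)| = sqrt(0.2 / 0.5009) = sqrt(0.399281)
Step 5: = 0.6319

0.6319


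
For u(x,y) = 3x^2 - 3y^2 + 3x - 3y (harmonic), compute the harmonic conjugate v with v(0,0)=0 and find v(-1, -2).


Step 1: v_x = -u_y = 6y + 3
Step 2: v_y = u_x = 6x + 3
Step 3: v = 6xy + 3x + 3y + C
Step 4: v(0,0) = 0 => C = 0
Step 5: v(-1, -2) = 3

3


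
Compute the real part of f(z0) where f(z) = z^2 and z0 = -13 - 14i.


Step 1: z0 = -13 - 14i
Step 2: z0^2 = (-13)^2 - (-14)^2 + 364i
Step 3: real part = 169 - 196 = -27

-27


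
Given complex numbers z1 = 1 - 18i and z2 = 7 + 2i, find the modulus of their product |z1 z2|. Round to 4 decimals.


Step 1: |z1| = sqrt(1^2 + (-18)^2) = sqrt(325)
Step 2: |z2| = sqrt(7^2 + 2^2) = sqrt(53)
Step 3: |z1*z2| = |z1|*|z2| = sqrt(325) * sqrt(53) = sqrt(325 * 53) = sqrt(17225)
Step 4: = 131.244

131.244


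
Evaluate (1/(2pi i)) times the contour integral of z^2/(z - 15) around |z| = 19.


Step 1: f(z) = z^2, a = 15 is inside |z| = 19
Step 2: By Cauchy integral formula: (1/(2pi*i)) * integral = f(a)
Step 3: f(15) = 15^2 = 225

225


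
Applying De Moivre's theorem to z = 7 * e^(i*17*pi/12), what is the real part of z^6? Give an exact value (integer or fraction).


Step 1: By De Moivre's theorem, z^6 = 7^6 * e^(i*6*17*pi/12) = 117649 * (cos(17*pi/2) + i*sin(17*pi/2))
Step 2: |z|^6 = 7^6 = 117649
Step 3: Reduce the angle mod 2*pi: 17*pi/2 - 8*pi = pi/2
Step 4: cos(pi/2) = 0
Step 5: Re(z^6) = 117649 * 0 = 0

0


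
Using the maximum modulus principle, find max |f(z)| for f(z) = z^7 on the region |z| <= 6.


Step 1: On |z| = 6, |f(z)| = |z|^7 = 6^7
Step 2: By maximum modulus principle, maximum is on boundary.
Step 3: Maximum = 279936 = 279936

279936
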